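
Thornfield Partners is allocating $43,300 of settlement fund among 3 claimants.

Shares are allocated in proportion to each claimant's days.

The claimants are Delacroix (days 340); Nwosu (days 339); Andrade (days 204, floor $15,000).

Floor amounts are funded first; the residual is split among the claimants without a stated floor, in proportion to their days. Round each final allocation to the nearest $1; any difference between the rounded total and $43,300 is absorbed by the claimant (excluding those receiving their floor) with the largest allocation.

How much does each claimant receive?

Fund the minimums — Andrade $15,000. Balance $28,300.
Balance split over remaining days 679: Delacroix 14,170.84 → $14,171; Nwosu 14,129.16 → $14,129.

Delacroix: $14,171; Nwosu: $14,129; Andrade: $15,000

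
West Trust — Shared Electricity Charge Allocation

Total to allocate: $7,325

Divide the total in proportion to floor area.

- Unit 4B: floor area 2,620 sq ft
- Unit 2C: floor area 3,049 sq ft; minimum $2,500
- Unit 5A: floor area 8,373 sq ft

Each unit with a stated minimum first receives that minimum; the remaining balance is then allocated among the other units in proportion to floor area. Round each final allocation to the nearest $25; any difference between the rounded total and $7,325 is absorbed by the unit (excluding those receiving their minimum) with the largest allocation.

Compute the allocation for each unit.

Unit 4B: $1,150; Unit 2C: $2,500; Unit 5A: $3,675

Minimums first: Unit 2C $2,500. Remaining pool $4,825.
Remaining pool split over remaining floor area 10,993: Unit 4B 1,149.96 → $1,150; Unit 5A 3,675.04 → $3,675.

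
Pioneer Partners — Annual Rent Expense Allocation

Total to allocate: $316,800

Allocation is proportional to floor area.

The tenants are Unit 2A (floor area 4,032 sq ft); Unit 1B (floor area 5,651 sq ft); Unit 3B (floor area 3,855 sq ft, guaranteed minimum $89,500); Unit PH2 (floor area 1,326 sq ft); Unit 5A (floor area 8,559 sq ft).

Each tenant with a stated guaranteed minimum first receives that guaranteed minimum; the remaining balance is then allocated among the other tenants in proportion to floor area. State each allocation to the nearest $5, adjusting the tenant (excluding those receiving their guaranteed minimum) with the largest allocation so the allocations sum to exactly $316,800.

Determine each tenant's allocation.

Unit 2A: $46,835; Unit 1B: $65,640; Unit 3B: $89,500; Unit PH2: $15,405; Unit 5A: $99,420

Fund the minimums — Unit 3B $89,500. Residual $227,300.
Residual split over remaining floor area 19,568: Unit 2A 46,835.32 → $46,835; Unit 1B 65,641.47 → $65,640; Unit PH2 15,402.69 → $15,405; Unit 5A 99,420.52 → $99,420.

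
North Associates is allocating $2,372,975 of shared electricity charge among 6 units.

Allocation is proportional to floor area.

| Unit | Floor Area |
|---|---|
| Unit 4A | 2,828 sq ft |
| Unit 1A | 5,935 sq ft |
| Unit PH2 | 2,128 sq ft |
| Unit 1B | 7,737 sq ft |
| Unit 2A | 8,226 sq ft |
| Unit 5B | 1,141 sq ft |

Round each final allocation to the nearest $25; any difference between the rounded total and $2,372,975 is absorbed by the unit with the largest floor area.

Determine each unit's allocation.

Combined floor area = 2,828 + 5,935 + 2,128 + 7,737 + 8,226 + 1,141 = 27,995.
Unrounded shares: Unit 4A 239,713.28; Unit 1A 503,075.79; Unit PH2 180,378.31; Unit 1B 655,820.95; Unit 2A 697,270.67; Unit 5B 96,716.00.
Rounded to nearest $25: Unit 4A $239,725; Unit 1A $503,075; Unit PH2 $180,375; Unit 1B $655,825; Unit 2A $697,275; Unit 5B $96,725. Sum = $2,373,000.
Difference $2,372,975 − $2,373,000 = −$25 applied to largest floor area (Unit 2A): Unit 2A becomes $697,250.

Unit 4A: $239,725 · Unit 1A: $503,075 · Unit PH2: $180,375 · Unit 1B: $655,825 · Unit 2A: $697,250 · Unit 5B: $96,725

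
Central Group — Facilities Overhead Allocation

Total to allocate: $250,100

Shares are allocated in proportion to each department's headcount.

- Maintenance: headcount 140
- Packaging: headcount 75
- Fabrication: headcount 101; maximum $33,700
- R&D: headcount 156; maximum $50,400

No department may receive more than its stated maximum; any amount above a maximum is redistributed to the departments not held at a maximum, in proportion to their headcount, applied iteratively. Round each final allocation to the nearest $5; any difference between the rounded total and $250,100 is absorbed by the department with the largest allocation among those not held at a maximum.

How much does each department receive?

Combined headcount = 472.
Pro-rata shares before constraints: Maintenance 74,182.20; Packaging 39,740.47; Fabrication 53,517.16; R&D 82,660.17.
Cap binds for Fabrication ($33,700), R&D ($50,400); residual $166,000 reallocated over remaining headcount 215.
Shares after redistribution: Maintenance 108,093.02 → $108,095; Packaging 57,906.98 → $57,905.

Maintenance: $108,095 · Packaging: $57,905 · Fabrication: $33,700 · R&D: $50,400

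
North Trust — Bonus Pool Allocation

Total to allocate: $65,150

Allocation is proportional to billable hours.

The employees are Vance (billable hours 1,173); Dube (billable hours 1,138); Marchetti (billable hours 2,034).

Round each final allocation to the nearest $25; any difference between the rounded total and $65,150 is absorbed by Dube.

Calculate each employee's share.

Sum of billable hours: 4,345.
Raw shares: Vance 1,173/4,345 × $65,150 = 17,588.25; Dube 1,138/4,345 × $65,150 = 17,063.45; Marchetti 2,034/4,345 × $65,150 = 30,498.30.
After rounding ($25): Vance $17,600; Dube $17,075; Marchetti $30,500. Sum = $65,175.
Difference $65,150 − $65,175 = −$25 applied to Dube: Dube becomes $17,050.

Vance: $17,600; Dube: $17,050; Marchetti: $30,500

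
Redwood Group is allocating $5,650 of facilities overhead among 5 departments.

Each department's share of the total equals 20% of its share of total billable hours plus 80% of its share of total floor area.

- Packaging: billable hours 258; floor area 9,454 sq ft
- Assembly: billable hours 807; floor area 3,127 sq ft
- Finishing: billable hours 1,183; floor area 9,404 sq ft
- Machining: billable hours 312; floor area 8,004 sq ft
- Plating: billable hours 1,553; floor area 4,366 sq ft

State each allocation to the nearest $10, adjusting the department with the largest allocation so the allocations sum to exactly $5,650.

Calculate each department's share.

Billable hours total 4,113; floor area total 34,355.
Composite weights (20% billable hours + 80% floor area): Packaging 0.2327; Assembly 0.1121; Finishing 0.2765; Machining 0.2016; Plating 0.1772.
Proportional shares: Packaging 1,314.72; Assembly 633.13; Finishing 1,562.28; Machining 1,138.78; Plating 1,001.09.
Rounded to nearest $10: Packaging $1,310; Assembly $630; Finishing $1,560; Machining $1,140; Plating $1,000. Sum = $5,640.
Difference $5,650 − $5,640 = +$10 applied to largest allocation (Finishing): Finishing becomes $1,570.

Packaging: $1,310 | Assembly: $630 | Finishing: $1,570 | Machining: $1,140 | Plating: $1,000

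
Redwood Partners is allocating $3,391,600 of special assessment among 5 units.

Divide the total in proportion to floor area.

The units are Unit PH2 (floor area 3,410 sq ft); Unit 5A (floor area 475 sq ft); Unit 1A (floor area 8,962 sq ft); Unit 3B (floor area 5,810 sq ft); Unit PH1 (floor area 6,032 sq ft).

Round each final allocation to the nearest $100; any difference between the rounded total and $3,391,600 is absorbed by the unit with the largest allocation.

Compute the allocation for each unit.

Unit PH2: $468,400; Unit 5A: $65,300; Unit 1A: $1,231,200; Unit 3B: $798,100; Unit PH1: $828,600

Combined floor area = 24,689.
Raw shares: Unit PH2 3,410/24,689 × $3,391,600 = 468,441.65; Unit 5A 475/24,689 × $3,391,600 = 65,252.14; Unit 1A 8,962/24,689 × $3,391,600 = 1,231,136.10; Unit 3B 5,810/24,689 × $3,391,600 = 798,136.66; Unit PH1 6,032/24,689 × $3,391,600 = 828,633.45.
Rounded to nearest $100: Unit PH2 $468,400; Unit 5A $65,300; Unit 1A $1,231,100; Unit 3B $798,100; Unit PH1 $828,600. Sum = $3,391,500.
Difference $3,391,600 − $3,391,500 = +$100 applied to largest allocation (Unit 1A): Unit 1A becomes $1,231,200.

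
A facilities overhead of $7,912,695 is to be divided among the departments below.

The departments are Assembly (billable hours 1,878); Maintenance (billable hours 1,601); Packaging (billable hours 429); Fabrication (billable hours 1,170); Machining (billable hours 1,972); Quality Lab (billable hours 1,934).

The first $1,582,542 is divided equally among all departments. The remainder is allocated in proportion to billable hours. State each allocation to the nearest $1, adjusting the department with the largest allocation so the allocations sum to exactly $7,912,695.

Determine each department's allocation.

$1,582,542 shared equally gives $263,757 per department.
Remainder $6,330,153 by billable hours (total 8,984): Assembly 1,323,244.36 → $1,323,244; Maintenance 1,128,069.34 → $1,128,069; Packaging 302,274.67 → $302,275; Fabrication 824,385.46 → $824,385; Machining 1,389,477.04 → $1,389,477; Quality Lab 1,362,702.13 → $1,362,702.
Rounding difference +$1 on remainder applied to Machining.
Totals: Assembly $263,757 + $1,323,244 = $1,587,001; Maintenance $263,757 + $1,128,069 = $1,391,826; Packaging $263,757 + $302,275 = $566,032; Fabrication $263,757 + $824,385 = $1,088,142; Machining $263,757 + $1,389,478 = $1,653,235; Quality Lab $263,757 + $1,362,702 = $1,626,459.

Assembly: $1,587,001; Maintenance: $1,391,826; Packaging: $566,032; Fabrication: $1,088,142; Machining: $1,653,235; Quality Lab: $1,626,459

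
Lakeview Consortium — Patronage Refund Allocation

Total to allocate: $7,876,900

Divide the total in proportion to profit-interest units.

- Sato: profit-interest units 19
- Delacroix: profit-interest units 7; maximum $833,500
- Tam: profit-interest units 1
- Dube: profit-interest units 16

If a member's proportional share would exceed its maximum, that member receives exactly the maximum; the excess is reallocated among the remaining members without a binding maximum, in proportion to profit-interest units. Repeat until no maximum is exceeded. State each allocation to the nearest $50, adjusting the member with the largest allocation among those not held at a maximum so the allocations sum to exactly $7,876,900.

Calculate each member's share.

Sum of profit-interest units: 43.
Pro-rata shares before constraints: Sato 3,480,490.70; Delacroix 1,282,286.05; Tam 183,183.72; Dube 2,930,939.53.
Held at cap: Delacroix ($833,500); residual $7,043,400 reallocated over remaining profit-interest units 36.
Remaining shares: Sato 3,717,350.00 → $3,717,350; Tam 195,650.00 → $195,650; Dube 3,130,400.00 → $3,130,400.

Sato: $3,717,350 | Delacroix: $833,500 | Tam: $195,650 | Dube: $3,130,400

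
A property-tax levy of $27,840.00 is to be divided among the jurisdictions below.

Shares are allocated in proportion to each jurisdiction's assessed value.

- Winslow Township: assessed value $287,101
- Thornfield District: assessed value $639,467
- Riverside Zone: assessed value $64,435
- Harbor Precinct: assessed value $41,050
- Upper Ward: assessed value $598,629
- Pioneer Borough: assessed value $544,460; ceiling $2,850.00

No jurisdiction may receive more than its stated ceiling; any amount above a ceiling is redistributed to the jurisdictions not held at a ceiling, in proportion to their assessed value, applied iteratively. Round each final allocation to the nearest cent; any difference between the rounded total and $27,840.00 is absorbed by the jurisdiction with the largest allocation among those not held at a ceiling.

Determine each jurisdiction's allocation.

Winslow Township: $4,399.79 | Thornfield District: $9,799.74 | Riverside Zone: $987.46 | Harbor Precinct: $629.09 | Upper Ward: $9,173.92 | Pioneer Borough: $2,850.00

Sum of assessed value: 2,175,142.
Pro-rata shares before constraints: Winslow Township 3,674.6529; Thornfield District 8,184.6432; Riverside Zone 824.7142; Harbor Precinct 525.4057; Upper Ward 7,661.9510; Pioneer Borough 6,968.6330.
Held at cap: Pioneer Borough ($2,850.00); remaining pool $24,990.00 reallocated over remaining assessed value 1,630,682.
Redistributed shares: Winslow Township 4,399.7873 → $4,399.79; Thornfield District 9,799.7527 → $9,799.75; Riverside Zone 987.4584 → $987.46; Harbor Precinct 629.0862 → $629.09; Upper Ward 9,173.9154 → $9,173.92.
Rounding difference −$0.01 applied to Thornfield District → $9,799.74.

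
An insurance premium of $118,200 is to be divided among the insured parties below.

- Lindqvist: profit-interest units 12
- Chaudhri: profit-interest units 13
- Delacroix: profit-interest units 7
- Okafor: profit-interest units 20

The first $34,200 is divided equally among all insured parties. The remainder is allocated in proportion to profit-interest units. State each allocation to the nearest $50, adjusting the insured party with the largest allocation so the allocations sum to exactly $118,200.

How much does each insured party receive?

Equal tier: $34,200 ÷ 4 = $8,550 apiece.
Remainder $84,000 by profit-interest units (total 52): Lindqvist 19,384.62 → $19,400; Chaudhri 21,000.00 → $21,000; Delacroix 11,307.69 → $11,300; Okafor 32,307.69 → $32,300.
Totals: Lindqvist $8,550 + $19,400 = $27,950; Chaudhri $8,550 + $21,000 = $29,550; Delacroix $8,550 + $11,300 = $19,850; Okafor $8,550 + $32,300 = $40,850.

Lindqvist: $27,950 | Chaudhri: $29,550 | Delacroix: $19,850 | Okafor: $40,850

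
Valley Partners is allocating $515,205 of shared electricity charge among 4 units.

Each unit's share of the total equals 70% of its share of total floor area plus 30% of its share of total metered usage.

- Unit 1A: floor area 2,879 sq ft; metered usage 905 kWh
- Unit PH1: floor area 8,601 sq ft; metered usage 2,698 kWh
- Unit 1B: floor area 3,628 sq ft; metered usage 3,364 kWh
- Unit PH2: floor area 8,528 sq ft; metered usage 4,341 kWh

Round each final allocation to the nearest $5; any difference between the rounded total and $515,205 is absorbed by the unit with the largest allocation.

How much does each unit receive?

Totals — floor area 23,636, metered usage 11,308.
Blended shares (70% floor area + 30% metered usage): Unit 1A 0.1093; Unit PH1 0.3263; Unit 1B 0.1967; Unit PH2 0.3677.
Pro-rata amounts: Unit 1A 56,298.28; Unit PH1 168,113.19; Unit 1B 101,337.12; Unit PH2 189,456.41.
At nearest $5: Unit 1A $56,300; Unit PH1 $168,115; Unit 1B $101,335; Unit PH2 $189,455. Sum = $515,205.
Rounded total matches; no reconciliation needed.

Unit 1A: $56,300; Unit PH1: $168,115; Unit 1B: $101,335; Unit PH2: $189,455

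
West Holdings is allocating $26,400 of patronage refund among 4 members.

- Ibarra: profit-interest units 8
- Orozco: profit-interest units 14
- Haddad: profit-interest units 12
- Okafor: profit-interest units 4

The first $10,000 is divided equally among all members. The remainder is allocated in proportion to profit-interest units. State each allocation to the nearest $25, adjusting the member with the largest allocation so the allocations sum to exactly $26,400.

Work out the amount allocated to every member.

$10,000 shared equally gives $2,500 per member.
Remainder $16,400 by profit-interest units (total 38): Ibarra 3,452.63 → $3,450; Orozco 6,042.11 → $6,050; Haddad 5,178.95 → $5,175; Okafor 1,726.32 → $1,725.
Totals: Ibarra $2,500 + $3,450 = $5,950; Orozco $2,500 + $6,050 = $8,550; Haddad $2,500 + $5,175 = $7,675; Okafor $2,500 + $1,725 = $4,225.

Ibarra: $5,950 · Orozco: $8,550 · Haddad: $7,675 · Okafor: $4,225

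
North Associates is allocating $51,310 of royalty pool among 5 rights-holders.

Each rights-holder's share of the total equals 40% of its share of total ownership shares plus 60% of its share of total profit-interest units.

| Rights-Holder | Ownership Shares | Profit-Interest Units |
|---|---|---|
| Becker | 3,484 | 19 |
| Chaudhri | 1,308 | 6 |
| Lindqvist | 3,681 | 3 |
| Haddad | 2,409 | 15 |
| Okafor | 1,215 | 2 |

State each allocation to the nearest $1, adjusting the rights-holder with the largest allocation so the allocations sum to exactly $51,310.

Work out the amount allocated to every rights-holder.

Becker: $18,909 · Chaudhri: $6,324 · Lindqvist: $8,298 · Haddad: $14,349 · Okafor: $3,430

Ownership shares total 12,097; profit-interest units total 45.
Combined weights (40% ownership shares + 60% profit-interest units): Becker 0.3685; Chaudhri 0.1233; Lindqvist 0.1617; Haddad 0.2797; Okafor 0.0668.
Unrounded shares: Becker 18,909.55; Chaudhri 6,323.98; Lindqvist 8,297.65; Haddad 14,349.16; Okafor 3,429.66.
After rounding ($1): Becker $18,910; Chaudhri $6,324; Lindqvist $8,298; Haddad $14,349; Okafor $3,430. Sum = $51,311.
Difference $51,310 − $51,311 = −$1 applied to largest allocation (Becker): Becker becomes $18,909.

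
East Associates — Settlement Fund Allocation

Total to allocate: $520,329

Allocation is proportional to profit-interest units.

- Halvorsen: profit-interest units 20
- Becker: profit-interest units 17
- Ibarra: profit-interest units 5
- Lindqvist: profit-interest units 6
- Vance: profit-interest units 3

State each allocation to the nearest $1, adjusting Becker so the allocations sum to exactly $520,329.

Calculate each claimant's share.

Combined profit-interest units = 51.
Proportional shares: Halvorsen 20/51 × $520,329 = 204,050.59; Becker 17/51 × $520,329 = 173,443.00; Ibarra 5/51 × $520,329 = 51,012.65; Lindqvist 6/51 × $520,329 = 61,215.18; Vance 3/51 × $520,329 = 30,607.59.
After rounding ($1): Halvorsen $204,051; Becker $173,443; Ibarra $51,013; Lindqvist $61,215; Vance $30,608. Sum = $520,330.
Difference $520,329 − $520,330 = −$1 applied to Becker: Becker becomes $173,442.

Halvorsen: $204,051 | Becker: $173,442 | Ibarra: $51,013 | Lindqvist: $61,215 | Vance: $30,608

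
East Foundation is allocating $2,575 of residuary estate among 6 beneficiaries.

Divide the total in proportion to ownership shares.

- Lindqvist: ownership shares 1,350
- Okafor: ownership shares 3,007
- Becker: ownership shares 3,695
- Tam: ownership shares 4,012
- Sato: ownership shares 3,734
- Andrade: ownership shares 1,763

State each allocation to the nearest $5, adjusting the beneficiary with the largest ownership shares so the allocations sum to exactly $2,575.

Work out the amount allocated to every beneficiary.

Sum of ownership shares: 17,561.
Raw shares: Lindqvist 1,350/17,561 × $2,575 = 197.95; Okafor 3,007/17,561 × $2,575 = 440.92; Becker 3,695/17,561 × $2,575 = 541.80; Tam 4,012/17,561 × $2,575 = 588.29; Sato 3,734/17,561 × $2,575 = 547.52; Andrade 1,763/17,561 × $2,575 = 258.51.
At nearest $5: Lindqvist $200; Okafor $440; Becker $540; Tam $590; Sato $550; Andrade $260. Sum = $2,580.
Difference $2,575 − $2,580 = −$5 applied to largest ownership shares (Tam): Tam becomes $585.

Lindqvist: $200 · Okafor: $440 · Becker: $540 · Tam: $585 · Sato: $550 · Andrade: $260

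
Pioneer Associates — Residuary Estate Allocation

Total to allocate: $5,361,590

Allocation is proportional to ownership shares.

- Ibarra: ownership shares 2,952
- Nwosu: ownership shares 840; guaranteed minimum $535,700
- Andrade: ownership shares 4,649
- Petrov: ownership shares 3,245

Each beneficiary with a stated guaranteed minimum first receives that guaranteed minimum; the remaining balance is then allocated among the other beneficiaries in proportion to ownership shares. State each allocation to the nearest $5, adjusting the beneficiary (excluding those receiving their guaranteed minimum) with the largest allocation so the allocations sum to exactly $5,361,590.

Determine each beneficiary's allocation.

Fund the minimums — Nwosu $535,700. Residual $4,825,890.
Residual split over remaining ownership shares 10,846: Ibarra 1,313,482.14 → $1,313,480; Andrade 2,068,556.39 → $2,068,555; Petrov 1,443,851.47 → $1,443,850.
Rounding difference +$5 applied to Andrade → $2,068,560.

Ibarra: $1,313,480 | Nwosu: $535,700 | Andrade: $2,068,560 | Petrov: $1,443,850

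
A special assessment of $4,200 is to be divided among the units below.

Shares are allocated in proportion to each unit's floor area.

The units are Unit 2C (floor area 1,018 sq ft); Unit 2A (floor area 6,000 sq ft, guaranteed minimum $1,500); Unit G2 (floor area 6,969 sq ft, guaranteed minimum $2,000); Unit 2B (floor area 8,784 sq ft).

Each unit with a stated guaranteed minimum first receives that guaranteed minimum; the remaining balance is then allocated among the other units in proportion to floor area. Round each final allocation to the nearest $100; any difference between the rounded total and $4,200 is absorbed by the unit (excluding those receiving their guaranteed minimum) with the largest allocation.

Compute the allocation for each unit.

Guaranteed amounts: Unit 2A $1,500; Unit G2 $2,000. Residual $700.
Residual split over remaining floor area 9,802: Unit 2C 72.70 → $100; Unit 2B 627.30 → $600.

Unit 2C: $100 · Unit 2A: $1,500 · Unit G2: $2,000 · Unit 2B: $600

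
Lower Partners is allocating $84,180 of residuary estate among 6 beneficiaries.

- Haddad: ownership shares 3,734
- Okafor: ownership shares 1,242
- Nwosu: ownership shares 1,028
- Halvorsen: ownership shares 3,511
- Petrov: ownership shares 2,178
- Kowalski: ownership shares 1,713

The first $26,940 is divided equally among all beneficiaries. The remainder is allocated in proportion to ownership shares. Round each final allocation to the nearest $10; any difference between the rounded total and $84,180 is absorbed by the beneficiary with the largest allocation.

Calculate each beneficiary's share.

Equal tier: $26,940 ÷ 6 = $4,490 apiece.
Remainder $57,240 by ownership shares (total 13,406): Haddad 15,943.17 → $15,940; Okafor 5,303.00 → $5,300; Nwosu 4,389.28 → $4,390; Halvorsen 14,991.02 → $14,990; Petrov 9,299.47 → $9,300; Kowalski 7,314.05 → $7,310.
Rounding difference +$10 on remainder applied to Haddad.
Totals: Haddad $4,490 + $15,950 = $20,440; Okafor $4,490 + $5,300 = $9,790; Nwosu $4,490 + $4,390 = $8,880; Halvorsen $4,490 + $14,990 = $19,480; Petrov $4,490 + $9,300 = $13,790; Kowalski $4,490 + $7,310 = $11,800.

Haddad: $20,440; Okafor: $9,790; Nwosu: $8,880; Halvorsen: $19,480; Petrov: $13,790; Kowalski: $11,800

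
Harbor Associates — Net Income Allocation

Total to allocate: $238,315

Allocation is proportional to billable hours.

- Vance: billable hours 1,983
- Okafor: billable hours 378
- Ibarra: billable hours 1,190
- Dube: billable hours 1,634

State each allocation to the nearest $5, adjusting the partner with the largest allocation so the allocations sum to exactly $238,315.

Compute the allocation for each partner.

Combined billable hours = 5,185.
Raw shares: Vance 1,983/5,185 × $238,315 = 91,143.42; Okafor 378/5,185 × $238,315 = 17,373.78; Ibarra 1,190/5,185 × $238,315 = 54,695.25; Dube 1,634/5,185 × $238,315 = 75,102.55.
After rounding ($5): Vance $91,145; Okafor $17,375; Ibarra $54,695; Dube $75,105. Sum = $238,320.
Difference $238,315 − $238,320 = −$5 applied to largest allocation (Vance): Vance becomes $91,140.

Vance: $91,140 · Okafor: $17,375 · Ibarra: $54,695 · Dube: $75,105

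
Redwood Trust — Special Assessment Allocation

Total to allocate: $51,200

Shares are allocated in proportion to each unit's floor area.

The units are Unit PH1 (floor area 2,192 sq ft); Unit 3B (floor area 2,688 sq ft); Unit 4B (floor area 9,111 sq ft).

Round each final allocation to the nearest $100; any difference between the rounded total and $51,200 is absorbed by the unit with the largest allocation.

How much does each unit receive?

Unit PH1: $8,000 · Unit 3B: $9,800 · Unit 4B: $33,400

Combined floor area = 13,991.
Unrounded shares: Unit PH1 2,192/13,991 × $51,200 = 8,021.61; Unit 3B 2,688/13,991 × $51,200 = 9,836.72; Unit 4B 9,111/13,991 × $51,200 = 33,341.66.
After rounding ($100): Unit PH1 $8,000; Unit 3B $9,800; Unit 4B $33,300. Sum = $51,100.
Difference $51,200 − $51,100 = +$100 applied to largest allocation (Unit 4B): Unit 4B becomes $33,400.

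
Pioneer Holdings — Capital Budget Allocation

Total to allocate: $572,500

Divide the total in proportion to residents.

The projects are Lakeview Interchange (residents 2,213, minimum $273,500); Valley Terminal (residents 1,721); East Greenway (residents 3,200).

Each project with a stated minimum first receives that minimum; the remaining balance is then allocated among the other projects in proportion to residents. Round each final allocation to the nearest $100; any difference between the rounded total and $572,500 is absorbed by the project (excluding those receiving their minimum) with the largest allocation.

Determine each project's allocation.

Lakeview Interchange: $273,500 · Valley Terminal: $104,600 · East Greenway: $194,400

Fund the minimums — Lakeview Interchange $273,500. Remaining pool $299,000.
Remaining pool split over remaining residents 4,921: Valley Terminal 104,567.97 → $104,600; East Greenway 194,432.03 → $194,400.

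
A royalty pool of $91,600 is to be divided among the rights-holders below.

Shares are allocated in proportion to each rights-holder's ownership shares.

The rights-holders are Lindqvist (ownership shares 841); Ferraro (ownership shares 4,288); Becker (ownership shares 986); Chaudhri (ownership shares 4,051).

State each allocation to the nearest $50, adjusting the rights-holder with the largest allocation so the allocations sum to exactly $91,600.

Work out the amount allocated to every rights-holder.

Lindqvist: $7,600; Ferraro: $38,600; Becker: $8,900; Chaudhri: $36,500

Combined ownership shares = 10,166.
Proportional shares: Lindqvist 841/10,166 × $91,600 = 7,577.77; Ferraro 4,288/10,166 × $91,600 = 38,636.71; Becker 986/10,166 × $91,600 = 8,884.28; Chaudhri 4,051/10,166 × $91,600 = 36,501.24.
After rounding ($50): Lindqvist $7,600; Ferraro $38,650; Becker $8,900; Chaudhri $36,500. Sum = $91,650.
Difference $91,600 − $91,650 = −$50 applied to largest allocation (Ferraro): Ferraro becomes $38,600.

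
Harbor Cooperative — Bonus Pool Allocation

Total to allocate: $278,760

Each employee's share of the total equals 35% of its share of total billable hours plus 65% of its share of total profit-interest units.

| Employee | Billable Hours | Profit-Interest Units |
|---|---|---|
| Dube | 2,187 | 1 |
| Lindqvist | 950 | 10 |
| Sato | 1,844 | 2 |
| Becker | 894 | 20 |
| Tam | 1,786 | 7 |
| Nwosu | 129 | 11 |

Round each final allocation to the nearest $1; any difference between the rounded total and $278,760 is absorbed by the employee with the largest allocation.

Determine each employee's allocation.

Totals — billable hours 7,790, profit-interest units 51.
Composite weights (35% billable hours + 65% profit-interest units): Dube 0.1110; Lindqvist 0.1701; Sato 0.1083; Becker 0.2951; Tam 0.1695; Nwosu 0.1460.
Proportional shares: Dube 30,943.95; Lindqvist 47,426.53; Sato 30,200.86; Becker 82,253.39; Tam 47,238.55; Nwosu 40,696.72.
At nearest $1: Dube $30,944; Lindqvist $47,427; Sato $30,201; Becker $82,253; Tam $47,239; Nwosu $40,697. Sum = $278,761.
Difference $278,760 − $278,761 = −$1 applied to largest allocation (Becker): Becker becomes $82,252.

Dube: $30,944; Lindqvist: $47,427; Sato: $30,201; Becker: $82,252; Tam: $47,239; Nwosu: $40,697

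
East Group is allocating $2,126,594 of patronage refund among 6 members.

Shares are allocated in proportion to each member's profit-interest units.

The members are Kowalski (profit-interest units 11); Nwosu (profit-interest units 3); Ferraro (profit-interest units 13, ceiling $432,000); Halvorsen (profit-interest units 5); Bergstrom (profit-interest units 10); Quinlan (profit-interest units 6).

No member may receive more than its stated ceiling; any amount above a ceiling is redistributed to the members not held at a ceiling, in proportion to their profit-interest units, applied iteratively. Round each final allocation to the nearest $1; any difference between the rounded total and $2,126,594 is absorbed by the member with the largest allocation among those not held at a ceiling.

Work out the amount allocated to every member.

Kowalski: $532,586 | Nwosu: $145,251 | Ferraro: $432,000 | Halvorsen: $242,085 | Bergstrom: $484,170 | Quinlan: $290,502

Total profit-interest units = 48.
Pro-rata shares before constraints: Kowalski 487,344.46; Nwosu 132,912.12; Ferraro 575,952.54; Halvorsen 221,520.21; Bergstrom 443,040.42; Quinlan 265,824.25.
Capped: Ferraro ($432,000); remaining pool $1,694,594 reallocated over remaining profit-interest units 35.
Redistributed shares: Kowalski 532,586.69 → $532,587; Nwosu 145,250.91 → $145,251; Halvorsen 242,084.86 → $242,085; Bergstrom 484,169.71 → $484,170; Quinlan 290,501.83 → $290,502.
Rounding difference −$1 applied to Kowalski → $532,586.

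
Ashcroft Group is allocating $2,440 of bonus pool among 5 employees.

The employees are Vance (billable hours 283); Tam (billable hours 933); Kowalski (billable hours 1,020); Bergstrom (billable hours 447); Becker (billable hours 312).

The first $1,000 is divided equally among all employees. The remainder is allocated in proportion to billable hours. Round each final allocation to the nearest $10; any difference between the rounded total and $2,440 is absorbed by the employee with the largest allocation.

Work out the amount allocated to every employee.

Equal tier: $1,000 ÷ 5 = $200 apiece.
Remainder $1,440 by billable hours (total 2,995): Vance 136.07 → $140; Tam 448.59 → $450; Kowalski 490.42 → $490; Bergstrom 214.92 → $210; Becker 150.01 → $150.
Totals: Vance $200 + $140 = $340; Tam $200 + $450 = $650; Kowalski $200 + $490 = $690; Bergstrom $200 + $210 = $410; Becker $200 + $150 = $350.

Vance: $340; Tam: $650; Kowalski: $690; Bergstrom: $410; Becker: $350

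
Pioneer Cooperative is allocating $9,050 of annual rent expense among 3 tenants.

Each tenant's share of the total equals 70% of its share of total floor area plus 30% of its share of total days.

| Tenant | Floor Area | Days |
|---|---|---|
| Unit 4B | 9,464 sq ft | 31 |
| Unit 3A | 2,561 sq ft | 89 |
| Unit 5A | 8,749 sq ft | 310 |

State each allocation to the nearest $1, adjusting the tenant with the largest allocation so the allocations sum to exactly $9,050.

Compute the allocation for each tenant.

Floor area total 20,774; days total 430.
Blended shares (70% floor area + 30% days): Unit 4B 0.3405; Unit 3A 0.1484; Unit 5A 0.5111.
Proportional shares: Unit 4B 3,081.77; Unit 3A 1,342.91; Unit 5A 4,625.32.
Rounded to nearest $1: Unit 4B $3,082; Unit 3A $1,343; Unit 5A $4,625. Sum = $9,050.
Sum already equals the total — no adjustment.

Unit 4B: $3,082 · Unit 3A: $1,343 · Unit 5A: $4,625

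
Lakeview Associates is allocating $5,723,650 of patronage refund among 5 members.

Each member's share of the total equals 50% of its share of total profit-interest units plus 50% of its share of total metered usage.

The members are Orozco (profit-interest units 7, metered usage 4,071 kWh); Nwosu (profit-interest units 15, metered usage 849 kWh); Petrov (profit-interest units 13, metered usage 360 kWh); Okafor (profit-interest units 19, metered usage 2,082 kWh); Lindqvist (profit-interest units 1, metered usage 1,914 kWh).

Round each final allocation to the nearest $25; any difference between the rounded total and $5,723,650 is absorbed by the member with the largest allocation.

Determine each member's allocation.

Totals — profit-interest units 55, metered usage 9,276.
Combined weights (50% profit-interest units + 50% metered usage): Orozco 0.2831; Nwosu 0.1821; Petrov 0.1376; Okafor 0.2850; Lindqvist 0.1123.
Raw shares: Orozco 1,620,214.33; Nwosu 1,042,430.61; Petrov 787,498.31; Okafor 1,630,967.63; Lindqvist 642,539.12.
After rounding ($25): Orozco $1,620,225; Nwosu $1,042,425; Petrov $787,500; Okafor $1,630,975; Lindqvist $642,550. Sum = $5,723,675.
Difference $5,723,650 − $5,723,675 = −$25 applied to largest allocation (Okafor): Okafor becomes $1,630,950.

Orozco: $1,620,225 · Nwosu: $1,042,425 · Petrov: $787,500 · Okafor: $1,630,950 · Lindqvist: $642,550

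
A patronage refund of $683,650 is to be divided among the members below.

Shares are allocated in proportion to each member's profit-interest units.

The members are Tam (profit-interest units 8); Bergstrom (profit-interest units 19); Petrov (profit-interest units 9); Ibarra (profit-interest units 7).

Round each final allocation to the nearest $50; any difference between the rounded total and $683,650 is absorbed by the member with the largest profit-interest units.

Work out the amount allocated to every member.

Total profit-interest units = 43.
Raw shares: Tam 8/43 × $683,650 = 127,190.70; Bergstrom 19/43 × $683,650 = 302,077.91; Petrov 9/43 × $683,650 = 143,089.53; Ibarra 7/43 × $683,650 = 111,291.86.
At nearest $50: Tam $127,200; Bergstrom $302,100; Petrov $143,100; Ibarra $111,300. Sum = $683,700.
Difference $683,650 − $683,700 = −$50 applied to largest profit-interest units (Bergstrom): Bergstrom becomes $302,050.

Tam: $127,200 | Bergstrom: $302,050 | Petrov: $143,100 | Ibarra: $111,300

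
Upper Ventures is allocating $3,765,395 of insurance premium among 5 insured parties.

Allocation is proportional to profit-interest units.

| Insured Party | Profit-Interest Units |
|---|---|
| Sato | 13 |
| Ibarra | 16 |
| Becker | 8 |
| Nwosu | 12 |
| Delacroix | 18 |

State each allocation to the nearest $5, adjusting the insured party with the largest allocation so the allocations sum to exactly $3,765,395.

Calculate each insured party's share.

Total profit-interest units = 67.
Pro-rata amounts: Sato 13/67 × $3,765,395 = 730,599.03; Ibarra 16/67 × $3,765,395 = 899,198.81; Becker 8/67 × $3,765,395 = 449,599.40; Nwosu 12/67 × $3,765,395 = 674,399.10; Delacroix 18/67 × $3,765,395 = 1,011,598.66.
Rounded to nearest $5: Sato $730,600; Ibarra $899,200; Becker $449,600; Nwosu $674,400; Delacroix $1,011,600. Sum = $3,765,400.
Difference $3,765,395 − $3,765,400 = −$5 applied to largest allocation (Delacroix): Delacroix becomes $1,011,595.

Sato: $730,600; Ibarra: $899,200; Becker: $449,600; Nwosu: $674,400; Delacroix: $1,011,595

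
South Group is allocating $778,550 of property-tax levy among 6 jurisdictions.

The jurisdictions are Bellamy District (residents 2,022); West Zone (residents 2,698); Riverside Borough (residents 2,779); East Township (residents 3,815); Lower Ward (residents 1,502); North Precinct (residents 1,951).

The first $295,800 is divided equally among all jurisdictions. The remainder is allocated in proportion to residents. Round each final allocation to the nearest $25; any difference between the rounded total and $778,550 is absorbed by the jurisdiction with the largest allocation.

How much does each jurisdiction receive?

First tranche $295,800 split equally: $49,300 each.
Remainder $482,750 by residents (total 14,767): Bellamy District 66,101.48 → $66,100; West Zone 88,200.68 → $88,200; Riverside Borough 90,848.67 → $90,850; East Township 124,716.68 → $124,725; Lower Ward 49,102.09 → $49,100; North Precinct 63,780.41 → $63,775.
Totals: Bellamy District $49,300 + $66,100 = $115,400; West Zone $49,300 + $88,200 = $137,500; Riverside Borough $49,300 + $90,850 = $140,150; East Township $49,300 + $124,725 = $174,025; Lower Ward $49,300 + $49,100 = $98,400; North Precinct $49,300 + $63,775 = $113,075.

Bellamy District: $115,400 · West Zone: $137,500 · Riverside Borough: $140,150 · East Township: $174,025 · Lower Ward: $98,400 · North Precinct: $113,075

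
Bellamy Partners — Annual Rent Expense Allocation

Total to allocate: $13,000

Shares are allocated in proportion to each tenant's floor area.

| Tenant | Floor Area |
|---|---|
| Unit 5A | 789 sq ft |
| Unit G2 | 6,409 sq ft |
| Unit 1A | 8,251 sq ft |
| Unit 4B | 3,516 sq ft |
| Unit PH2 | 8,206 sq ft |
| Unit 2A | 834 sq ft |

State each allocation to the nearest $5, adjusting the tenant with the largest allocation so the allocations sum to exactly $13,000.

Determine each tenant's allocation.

Unit 5A: $365 · Unit G2: $2,975 · Unit 1A: $3,835 · Unit 4B: $1,630 · Unit PH2: $3,810 · Unit 2A: $385

Sum of floor area: 28,005.
Proportional shares: Unit 5A 789/28,005 × $13,000 = 366.26; Unit G2 6,409/28,005 × $13,000 = 2,975.08; Unit 1A 8,251/28,005 × $13,000 = 3,830.14; Unit 4B 3,516/28,005 × $13,000 = 1,632.14; Unit PH2 8,206/28,005 × $13,000 = 3,809.25; Unit 2A 834/28,005 × $13,000 = 387.15.
Rounded to nearest $5: Unit 5A $365; Unit G2 $2,975; Unit 1A $3,830; Unit 4B $1,630; Unit PH2 $3,810; Unit 2A $385. Sum = $12,995.
Difference $13,000 − $12,995 = +$5 applied to largest allocation (Unit 1A): Unit 1A becomes $3,835.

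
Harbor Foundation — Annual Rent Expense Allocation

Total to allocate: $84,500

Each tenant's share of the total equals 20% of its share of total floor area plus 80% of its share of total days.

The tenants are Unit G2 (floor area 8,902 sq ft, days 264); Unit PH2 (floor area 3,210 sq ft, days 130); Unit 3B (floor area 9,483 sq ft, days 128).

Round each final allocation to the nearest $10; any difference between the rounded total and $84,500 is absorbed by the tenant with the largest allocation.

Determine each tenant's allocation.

Floor area total 21,595; days total 522.
Composite weights (20% floor area + 80% days): Unit G2 0.4870; Unit PH2 0.2290; Unit 3B 0.2840.
Raw shares: Unit G2 41,155.11; Unit PH2 19,347.36; Unit 3B 23,997.53.
Rounded to nearest $10: Unit G2 $41,160; Unit PH2 $19,350; Unit 3B $24,000. Sum = $84,510.
Difference $84,500 − $84,510 = −$10 applied to largest allocation (Unit G2): Unit G2 becomes $41,150.

Unit G2: $41,150 · Unit PH2: $19,350 · Unit 3B: $24,000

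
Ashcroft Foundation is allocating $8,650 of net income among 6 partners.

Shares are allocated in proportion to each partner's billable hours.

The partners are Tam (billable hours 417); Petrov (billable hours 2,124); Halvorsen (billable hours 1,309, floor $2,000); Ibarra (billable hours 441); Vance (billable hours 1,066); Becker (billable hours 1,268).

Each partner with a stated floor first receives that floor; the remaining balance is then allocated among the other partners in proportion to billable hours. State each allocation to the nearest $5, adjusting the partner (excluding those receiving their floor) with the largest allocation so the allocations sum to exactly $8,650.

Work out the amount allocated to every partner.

Tam: $520 | Petrov: $2,660 | Halvorsen: $2,000 | Ibarra: $550 | Vance: $1,335 | Becker: $1,585

Guaranteed amounts: Halvorsen $2,000. Remaining pool $6,650.
Remaining pool split over remaining billable hours 5,316: Tam 521.64 → $520; Petrov 2,657.00 → $2,655; Ibarra 551.66 → $550; Vance 1,333.50 → $1,335; Becker 1,586.19 → $1,585.
Rounding difference +$5 applied to Petrov → $2,660.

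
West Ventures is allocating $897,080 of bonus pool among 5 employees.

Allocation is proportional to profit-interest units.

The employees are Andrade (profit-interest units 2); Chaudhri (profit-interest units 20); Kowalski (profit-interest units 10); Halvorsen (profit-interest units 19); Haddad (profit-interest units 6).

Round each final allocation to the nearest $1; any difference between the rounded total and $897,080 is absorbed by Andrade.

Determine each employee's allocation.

Total profit-interest units = 57.
Raw shares: Andrade 2/57 × $897,080 = 31,476.49; Chaudhri 20/57 × $897,080 = 314,764.91; Kowalski 10/57 × $897,080 = 157,382.46; Halvorsen 19/57 × $897,080 = 299,026.67; Haddad 6/57 × $897,080 = 94,429.47.
Rounded to nearest $1: Andrade $31,476; Chaudhri $314,765; Kowalski $157,382; Halvorsen $299,027; Haddad $94,429. Sum = $897,079.
Difference $897,080 − $897,079 = +$1 applied to Andrade: Andrade becomes $31,477.

Andrade: $31,477 · Chaudhri: $314,765 · Kowalski: $157,382 · Halvorsen: $299,027 · Haddad: $94,429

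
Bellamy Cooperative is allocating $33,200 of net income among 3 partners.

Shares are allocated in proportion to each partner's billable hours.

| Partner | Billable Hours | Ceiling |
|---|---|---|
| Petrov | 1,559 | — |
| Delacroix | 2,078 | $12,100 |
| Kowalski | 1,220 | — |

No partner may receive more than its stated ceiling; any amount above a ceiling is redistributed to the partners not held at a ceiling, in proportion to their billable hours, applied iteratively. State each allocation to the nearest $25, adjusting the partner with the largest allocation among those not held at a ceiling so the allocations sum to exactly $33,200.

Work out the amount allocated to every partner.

Sum of billable hours: 4,857.
Pro-rata shares before constraints: Petrov 10,656.54; Delacroix 14,204.16; Kowalski 8,339.30.
Capped: Delacroix ($12,100); residual $21,100 reallocated over remaining billable hours 2,779.
Remaining shares: Petrov 11,836.96 → $11,825; Kowalski 9,263.04 → $9,275.

Petrov: $11,825 · Delacroix: $12,100 · Kowalski: $9,275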